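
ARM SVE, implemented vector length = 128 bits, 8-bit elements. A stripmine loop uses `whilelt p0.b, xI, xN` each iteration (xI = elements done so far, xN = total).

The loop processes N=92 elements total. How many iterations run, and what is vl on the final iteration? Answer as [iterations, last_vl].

register lanes = 128/8 = 16
92 elements at 16/iter → 6 passes, remainder 12 on the last

[iterations, last_vl] = [6, 12]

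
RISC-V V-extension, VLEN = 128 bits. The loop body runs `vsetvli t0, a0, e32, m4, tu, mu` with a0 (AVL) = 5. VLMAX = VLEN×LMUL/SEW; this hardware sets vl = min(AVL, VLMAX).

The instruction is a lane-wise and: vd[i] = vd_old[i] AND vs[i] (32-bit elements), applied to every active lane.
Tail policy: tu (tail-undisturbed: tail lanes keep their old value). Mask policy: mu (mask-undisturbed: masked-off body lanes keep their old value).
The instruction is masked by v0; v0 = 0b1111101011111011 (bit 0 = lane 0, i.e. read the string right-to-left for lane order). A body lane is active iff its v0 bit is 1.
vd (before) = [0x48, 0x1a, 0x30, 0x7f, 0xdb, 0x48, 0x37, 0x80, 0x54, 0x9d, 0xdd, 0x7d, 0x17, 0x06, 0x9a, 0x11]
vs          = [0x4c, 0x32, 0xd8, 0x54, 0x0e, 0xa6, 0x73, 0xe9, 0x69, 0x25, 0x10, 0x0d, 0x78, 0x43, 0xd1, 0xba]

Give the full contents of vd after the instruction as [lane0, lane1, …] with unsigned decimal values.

vd = [72, 18, 48, 84, 10, 72, 55, 128, 84, 157, 221, 125, 23, 6, 154, 17]

lanes per group: 128·4/32 = 16
AVL=5 ≤ VLMAX=16, so vl = 5
[0] and(0x48,0x4c) = 0x48
[1] and(0x1a,0x32) = 0x12
[2] mask-off/keep = 0x30
[3] and(0x7f,0x54) = 0x54
[4] and(0xdb,0x0e) = 0x0a
[5] tail/keep = 0x48
[6] tail/keep = 0x37
[7] tail/keep = 0x80
[8] tail/keep = 0x54
[9] tail/keep = 0x9d
[10] tail/keep = 0xdd
[11] tail/keep = 0x7d
[12] tail/keep = 0x17
[13] tail/keep = 0x06
[14] tail/keep = 0x9a
[15] tail/keep = 0x11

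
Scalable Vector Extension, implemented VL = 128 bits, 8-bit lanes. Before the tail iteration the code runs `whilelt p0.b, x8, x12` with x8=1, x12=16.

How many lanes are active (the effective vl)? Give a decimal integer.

lane count: 128 div 8 = 16
whilelt: lane j active iff 1+j < 16 → j < 15 → 15 active

vl = 15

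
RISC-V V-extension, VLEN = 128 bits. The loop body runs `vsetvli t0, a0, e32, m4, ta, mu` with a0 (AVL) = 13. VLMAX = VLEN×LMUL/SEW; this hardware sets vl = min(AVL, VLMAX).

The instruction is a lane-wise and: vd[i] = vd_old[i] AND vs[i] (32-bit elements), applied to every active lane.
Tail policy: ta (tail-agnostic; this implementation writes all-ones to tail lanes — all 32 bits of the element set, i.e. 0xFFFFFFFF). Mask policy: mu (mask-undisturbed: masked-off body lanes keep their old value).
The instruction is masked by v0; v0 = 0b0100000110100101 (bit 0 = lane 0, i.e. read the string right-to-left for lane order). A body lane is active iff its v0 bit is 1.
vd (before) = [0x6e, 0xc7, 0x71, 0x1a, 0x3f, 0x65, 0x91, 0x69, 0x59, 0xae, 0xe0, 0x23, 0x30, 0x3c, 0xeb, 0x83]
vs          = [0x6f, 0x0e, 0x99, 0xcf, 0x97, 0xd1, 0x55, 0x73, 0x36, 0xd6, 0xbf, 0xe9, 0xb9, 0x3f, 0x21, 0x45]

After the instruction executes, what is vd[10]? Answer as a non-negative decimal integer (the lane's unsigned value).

lanes per group: 128·4/32 = 16
vl = min(AVL, VLMAX) = min(13, 16) = 13
vd[0] and(0x6e,0x6f) -> 0x6e
vd[1] mask-off/keep -> 0xc7
vd[2] and(0x71,0x99) -> 0x11
vd[3] mask-off/keep -> 0x1a
vd[4] mask-off/keep -> 0x3f
vd[5] and(0x65,0xd1) -> 0x41
vd[6] mask-off/keep -> 0x91
vd[7] and(0x69,0x73) -> 0x61
vd[8] and(0x59,0x36) -> 0x10
vd[9] mask-off/keep -> 0xae
vd[10] mask-off/keep -> 0xe0
vd[11] mask-off/keep -> 0x23
vd[12] mask-off/keep -> 0x30
vd[13] tail/ones -> 0xffffffff
vd[14] tail/ones -> 0xffffffff
vd[15] tail/ones -> 0xffffffff

vd[10] = 224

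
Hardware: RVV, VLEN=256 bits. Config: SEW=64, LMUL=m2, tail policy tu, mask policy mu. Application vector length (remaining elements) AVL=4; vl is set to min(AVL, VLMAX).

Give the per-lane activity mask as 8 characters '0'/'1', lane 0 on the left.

VLMAX = (256 × 2) / 64 = 8 lanes
AVL=4 ≤ VLMAX=8, so vl = 4
bits (lane 0 leftmost): 11110000

predicate = 11110000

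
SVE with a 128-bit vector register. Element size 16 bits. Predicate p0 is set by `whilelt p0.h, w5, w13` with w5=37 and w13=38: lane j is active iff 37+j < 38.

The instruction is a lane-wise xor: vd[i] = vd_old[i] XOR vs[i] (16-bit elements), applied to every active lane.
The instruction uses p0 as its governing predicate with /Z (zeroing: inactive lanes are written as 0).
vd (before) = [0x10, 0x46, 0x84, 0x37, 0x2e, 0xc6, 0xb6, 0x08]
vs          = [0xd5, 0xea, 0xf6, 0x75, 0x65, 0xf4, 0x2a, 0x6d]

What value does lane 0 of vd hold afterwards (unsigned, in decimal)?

vd[0] = 197

128-bit reg / 16-bit elem → 8 lanes
active while 37+j < 38, i.e. j ∈ [0,1) capped at 8 ⇒ 1
vd[0] xor(0x10,0xd5) -> 0xc5
vd[1] tail/zero -> 0x00
vd[2] tail/zero -> 0x00
vd[3] tail/zero -> 0x00
vd[4] tail/zero -> 0x00
vd[5] tail/zero -> 0x00
vd[6] tail/zero -> 0x00
vd[7] tail/zero -> 0x00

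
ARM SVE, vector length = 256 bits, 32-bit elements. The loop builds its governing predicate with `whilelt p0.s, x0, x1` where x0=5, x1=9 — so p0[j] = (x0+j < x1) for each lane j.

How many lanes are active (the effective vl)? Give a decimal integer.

vl = 4

256-bit reg / 32-bit elem → 8 lanes
p0[j] = (5+j < 9); true for j=0..3 → 4 lanes set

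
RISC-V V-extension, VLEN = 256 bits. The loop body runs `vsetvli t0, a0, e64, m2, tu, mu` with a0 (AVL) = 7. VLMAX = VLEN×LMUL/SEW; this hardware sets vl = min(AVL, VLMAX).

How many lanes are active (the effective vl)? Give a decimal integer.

VLMAX = VLEN×LMUL/SEW = 256×2/64 = 8
vl = min(AVL, VLMAX) = min(7, 8) = 7

vl = 7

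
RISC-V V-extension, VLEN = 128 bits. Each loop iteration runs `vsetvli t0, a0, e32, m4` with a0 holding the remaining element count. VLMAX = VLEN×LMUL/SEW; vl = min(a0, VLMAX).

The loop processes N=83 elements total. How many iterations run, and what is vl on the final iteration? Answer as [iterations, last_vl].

[iterations, last_vl] = [6, 3]

lanes per group: 128·4/32 = 16
N=83: ⌈83/16⌉ = 6 iters; last vl = 83 − 5×16 = 3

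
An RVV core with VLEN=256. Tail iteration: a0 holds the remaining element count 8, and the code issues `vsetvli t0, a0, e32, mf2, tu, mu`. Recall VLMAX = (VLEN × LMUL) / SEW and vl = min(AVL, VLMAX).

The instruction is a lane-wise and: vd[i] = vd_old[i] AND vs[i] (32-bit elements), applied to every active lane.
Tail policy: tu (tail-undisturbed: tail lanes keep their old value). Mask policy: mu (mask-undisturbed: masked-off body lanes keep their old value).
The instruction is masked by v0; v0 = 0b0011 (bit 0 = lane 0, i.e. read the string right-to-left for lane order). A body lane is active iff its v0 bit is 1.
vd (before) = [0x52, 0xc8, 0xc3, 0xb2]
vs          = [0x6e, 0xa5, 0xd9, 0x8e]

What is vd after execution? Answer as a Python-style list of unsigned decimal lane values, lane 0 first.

VLMAX = VLEN×LMUL/SEW = 256×1/2/32 = 4
vl = min(AVL, VLMAX) = min(8, 4) = 4
  i=0: and(0x52,0x6e) → 66
  i=1: and(0xc8,0xa5) → 128
  i=2: mask-off/keep → 195
  i=3: mask-off/keep → 178

vd = [66, 128, 195, 178]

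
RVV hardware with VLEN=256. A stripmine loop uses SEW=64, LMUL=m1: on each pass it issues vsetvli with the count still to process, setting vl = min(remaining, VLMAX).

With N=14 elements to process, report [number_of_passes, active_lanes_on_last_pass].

lanes per group: 256·1/64 = 4
14 elements at 4/iter → 4 passes, remainder 2 on the last

[iterations, last_vl] = [4, 2]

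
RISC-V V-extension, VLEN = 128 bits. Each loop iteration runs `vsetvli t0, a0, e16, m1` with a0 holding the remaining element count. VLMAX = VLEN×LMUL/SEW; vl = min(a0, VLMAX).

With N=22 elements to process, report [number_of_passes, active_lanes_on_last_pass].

[iterations, last_vl] = [3, 6]

VLMAX = (128 × 1) / 16 = 8 lanes
iterations = ceil(22/8) = 3; final-pass vl = 6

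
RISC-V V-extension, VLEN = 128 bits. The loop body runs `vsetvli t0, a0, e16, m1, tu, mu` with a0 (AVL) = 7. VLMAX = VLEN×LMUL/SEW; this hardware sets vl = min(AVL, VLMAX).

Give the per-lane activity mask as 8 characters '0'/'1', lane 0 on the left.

lanes per group: 128·1/16 = 8
AVL=7 ≤ VLMAX=8, so vl = 7
bits (lane 0 leftmost): 11111110

predicate = 11111110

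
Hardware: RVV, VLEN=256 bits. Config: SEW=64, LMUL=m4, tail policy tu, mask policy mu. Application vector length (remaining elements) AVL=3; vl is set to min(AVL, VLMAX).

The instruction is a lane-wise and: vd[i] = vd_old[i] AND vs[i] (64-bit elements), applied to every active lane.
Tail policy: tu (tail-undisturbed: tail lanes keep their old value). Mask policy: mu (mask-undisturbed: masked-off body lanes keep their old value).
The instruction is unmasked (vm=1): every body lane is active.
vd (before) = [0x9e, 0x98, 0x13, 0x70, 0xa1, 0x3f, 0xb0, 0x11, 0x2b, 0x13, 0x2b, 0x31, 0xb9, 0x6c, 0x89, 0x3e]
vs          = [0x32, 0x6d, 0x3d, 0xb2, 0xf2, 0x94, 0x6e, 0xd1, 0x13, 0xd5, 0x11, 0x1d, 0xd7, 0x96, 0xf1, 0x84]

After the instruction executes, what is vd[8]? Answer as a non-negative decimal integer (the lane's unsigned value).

VLMAX = VLEN×LMUL/SEW = 256×4/64 = 16
vl = min(AVL, VLMAX) = min(3, 16) = 3
lane  0: and(0x9e,0x32) ⇒ 0x12
lane  1: and(0x98,0x6d) ⇒ 0x08
lane  2: and(0x13,0x3d) ⇒ 0x11
lane  3: tail/keep ⇒ 0x70
lane  4: tail/keep ⇒ 0xa1
lane  5: tail/keep ⇒ 0x3f
lane  6: tail/keep ⇒ 0xb0
lane  7: tail/keep ⇒ 0x11
lane  8: tail/keep ⇒ 0x2b
lane  9: tail/keep ⇒ 0x13
lane 10: tail/keep ⇒ 0x2b
lane 11: tail/keep ⇒ 0x31
lane 12: tail/keep ⇒ 0xb9
lane 13: tail/keep ⇒ 0x6c
lane 14: tail/keep ⇒ 0x89
lane 15: tail/keep ⇒ 0x3e

vd[8] = 43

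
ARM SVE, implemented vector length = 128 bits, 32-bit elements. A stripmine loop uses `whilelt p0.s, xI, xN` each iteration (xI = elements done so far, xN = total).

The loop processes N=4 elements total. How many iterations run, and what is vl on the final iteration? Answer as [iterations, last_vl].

128-bit reg / 32-bit elem → 4 lanes
N=4: ⌈4/4⌉ = 1 iters; last vl = 4 − 0×4 = 4

[iterations, last_vl] = [1, 4]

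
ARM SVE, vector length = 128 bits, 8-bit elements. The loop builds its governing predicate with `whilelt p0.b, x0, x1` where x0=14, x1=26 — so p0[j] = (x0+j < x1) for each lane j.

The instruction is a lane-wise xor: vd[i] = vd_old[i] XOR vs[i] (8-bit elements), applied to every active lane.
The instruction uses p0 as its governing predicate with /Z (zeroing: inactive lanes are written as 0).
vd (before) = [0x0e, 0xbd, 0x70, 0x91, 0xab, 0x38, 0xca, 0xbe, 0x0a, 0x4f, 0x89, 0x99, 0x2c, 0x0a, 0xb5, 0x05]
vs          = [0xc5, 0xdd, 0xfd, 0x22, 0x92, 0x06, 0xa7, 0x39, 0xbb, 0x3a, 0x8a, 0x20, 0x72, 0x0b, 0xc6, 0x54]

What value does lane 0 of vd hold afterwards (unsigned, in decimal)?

vd[0] = 203

lane count: 128 div 8 = 16
active while 14+j < 26, i.e. j ∈ [0,12) capped at 16 ⇒ 12
vd[0] xor(0x0e,0xc5) -> 0xcb
vd[1] xor(0xbd,0xdd) -> 0x60
vd[2] xor(0x70,0xfd) -> 0x8d
vd[3] xor(0x91,0x22) -> 0xb3
vd[4] xor(0xab,0x92) -> 0x39
vd[5] xor(0x38,0x06) -> 0x3e
vd[6] xor(0xca,0xa7) -> 0x6d
vd[7] xor(0xbe,0x39) -> 0x87
vd[8] xor(0x0a,0xbb) -> 0xb1
vd[9] xor(0x4f,0x3a) -> 0x75
vd[10] xor(0x89,0x8a) -> 0x03
vd[11] xor(0x99,0x20) -> 0xb9
vd[12] tail/zero -> 0x00
vd[13] tail/zero -> 0x00
vd[14] tail/zero -> 0x00
vd[15] tail/zero -> 0x00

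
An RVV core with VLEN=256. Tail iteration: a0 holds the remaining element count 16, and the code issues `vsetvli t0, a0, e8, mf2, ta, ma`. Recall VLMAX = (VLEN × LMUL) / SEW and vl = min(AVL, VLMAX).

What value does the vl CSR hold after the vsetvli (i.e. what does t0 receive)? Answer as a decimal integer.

vl = 16

VLMAX = (256 × 1/2) / 8 = 16 lanes
vl = min(AVL, VLMAX) = min(16, 16) = 16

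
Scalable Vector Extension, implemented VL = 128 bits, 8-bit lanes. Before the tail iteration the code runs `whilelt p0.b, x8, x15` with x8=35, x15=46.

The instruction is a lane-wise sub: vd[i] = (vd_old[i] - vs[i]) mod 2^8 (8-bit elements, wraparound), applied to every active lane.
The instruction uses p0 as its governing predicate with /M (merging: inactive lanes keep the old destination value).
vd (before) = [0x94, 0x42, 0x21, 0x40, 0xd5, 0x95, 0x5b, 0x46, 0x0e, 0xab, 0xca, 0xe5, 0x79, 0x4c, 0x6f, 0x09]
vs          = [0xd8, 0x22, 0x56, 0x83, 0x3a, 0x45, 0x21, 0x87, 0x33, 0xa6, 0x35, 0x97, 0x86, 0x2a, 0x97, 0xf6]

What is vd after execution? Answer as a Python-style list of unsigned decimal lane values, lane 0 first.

register lanes = 128/8 = 16
p0[j] = (35+j < 46); true for j=0..10 → 11 lanes set
[0] sub(0x94,0xd8) = 0xbc
[1] sub(0x42,0x22) = 0x20
[2] sub(0x21,0x56) = 0xcb
[3] sub(0x40,0x83) = 0xbd
[4] sub(0xd5,0x3a) = 0x9b
[5] sub(0x95,0x45) = 0x50
[6] sub(0x5b,0x21) = 0x3a
[7] sub(0x46,0x87) = 0xbf
[8] sub(0x0e,0x33) = 0xdb
[9] sub(0xab,0xa6) = 0x05
[10] sub(0xca,0x35) = 0x95
[11] tail/keep = 0xe5
[12] tail/keep = 0x79
[13] tail/keep = 0x4c
[14] tail/keep = 0x6f
[15] tail/keep = 0x09

vd = [188, 32, 203, 189, 155, 80, 58, 191, 219, 5, 149, 229, 121, 76, 111, 9]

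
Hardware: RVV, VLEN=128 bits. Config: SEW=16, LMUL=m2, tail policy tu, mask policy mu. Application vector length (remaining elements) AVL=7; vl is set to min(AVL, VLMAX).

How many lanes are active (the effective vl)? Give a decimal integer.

lanes per group: 128·2/16 = 16
vl = min(AVL, VLMAX) = min(7, 16) = 7

vl = 7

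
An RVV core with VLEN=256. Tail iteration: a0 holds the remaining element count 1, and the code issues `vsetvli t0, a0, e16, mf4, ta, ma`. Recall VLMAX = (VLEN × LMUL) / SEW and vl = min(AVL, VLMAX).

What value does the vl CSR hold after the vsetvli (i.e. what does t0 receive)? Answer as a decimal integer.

vl = 1

VLMAX = (256 × 1/4) / 16 = 4 lanes
vl ← min(1, 4) = 1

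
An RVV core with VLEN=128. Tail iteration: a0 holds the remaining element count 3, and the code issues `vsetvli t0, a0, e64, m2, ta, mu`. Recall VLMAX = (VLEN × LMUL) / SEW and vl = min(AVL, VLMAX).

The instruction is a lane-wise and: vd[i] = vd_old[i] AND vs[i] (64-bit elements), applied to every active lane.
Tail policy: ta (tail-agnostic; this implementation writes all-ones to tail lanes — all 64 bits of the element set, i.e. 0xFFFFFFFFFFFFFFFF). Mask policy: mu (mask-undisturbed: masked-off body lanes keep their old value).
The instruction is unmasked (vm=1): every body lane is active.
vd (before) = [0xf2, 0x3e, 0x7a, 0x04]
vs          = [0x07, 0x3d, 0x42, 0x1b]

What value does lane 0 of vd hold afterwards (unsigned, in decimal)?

VLMAX = VLEN×LMUL/SEW = 128×2/64 = 4
AVL=3 ≤ VLMAX=4, so vl = 3
lane  0: and(0xf2,0x07) ⇒ 0x02
lane  1: and(0x3e,0x3d) ⇒ 0x3c
lane  2: and(0x7a,0x42) ⇒ 0x42
lane  3: tail/ones ⇒ 0xffffffffffffffff

vd[0] = 2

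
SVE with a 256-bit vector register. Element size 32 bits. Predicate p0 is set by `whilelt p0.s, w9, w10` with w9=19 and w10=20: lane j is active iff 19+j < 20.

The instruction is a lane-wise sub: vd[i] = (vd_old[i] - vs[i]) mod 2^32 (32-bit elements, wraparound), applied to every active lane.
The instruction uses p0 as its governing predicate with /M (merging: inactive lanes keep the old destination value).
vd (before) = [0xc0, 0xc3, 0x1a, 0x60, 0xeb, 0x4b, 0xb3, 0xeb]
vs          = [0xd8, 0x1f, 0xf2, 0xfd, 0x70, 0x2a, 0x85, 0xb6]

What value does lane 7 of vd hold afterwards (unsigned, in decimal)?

vd[7] = 235

256-bit reg / 32-bit elem → 8 lanes
active while 19+j < 20, i.e. j ∈ [0,1) capped at 8 ⇒ 1
lane  0: sub(0xc0,0xd8) ⇒ 0xffffffe8
lane  1: tail/keep ⇒ 0xc3
lane  2: tail/keep ⇒ 0x1a
lane  3: tail/keep ⇒ 0x60
lane  4: tail/keep ⇒ 0xeb
lane  5: tail/keep ⇒ 0x4b
lane  6: tail/keep ⇒ 0xb3
lane  7: tail/keep ⇒ 0xeb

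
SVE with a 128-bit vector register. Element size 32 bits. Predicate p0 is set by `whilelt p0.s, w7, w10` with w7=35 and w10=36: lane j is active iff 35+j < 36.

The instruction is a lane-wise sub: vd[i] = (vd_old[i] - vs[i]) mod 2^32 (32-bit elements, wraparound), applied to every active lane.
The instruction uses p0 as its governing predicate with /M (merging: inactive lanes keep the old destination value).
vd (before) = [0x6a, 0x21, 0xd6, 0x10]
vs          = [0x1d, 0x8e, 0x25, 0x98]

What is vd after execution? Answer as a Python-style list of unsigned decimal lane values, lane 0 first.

128-bit reg / 32-bit elem → 4 lanes
active while 35+j < 36, i.e. j ∈ [0,1) capped at 4 ⇒ 1
lane  0: sub(0x6a,0x1d) ⇒ 0x4d
lane  1: tail/keep ⇒ 0x21
lane  2: tail/keep ⇒ 0xd6
lane  3: tail/keep ⇒ 0x10

vd = [77, 33, 214, 16]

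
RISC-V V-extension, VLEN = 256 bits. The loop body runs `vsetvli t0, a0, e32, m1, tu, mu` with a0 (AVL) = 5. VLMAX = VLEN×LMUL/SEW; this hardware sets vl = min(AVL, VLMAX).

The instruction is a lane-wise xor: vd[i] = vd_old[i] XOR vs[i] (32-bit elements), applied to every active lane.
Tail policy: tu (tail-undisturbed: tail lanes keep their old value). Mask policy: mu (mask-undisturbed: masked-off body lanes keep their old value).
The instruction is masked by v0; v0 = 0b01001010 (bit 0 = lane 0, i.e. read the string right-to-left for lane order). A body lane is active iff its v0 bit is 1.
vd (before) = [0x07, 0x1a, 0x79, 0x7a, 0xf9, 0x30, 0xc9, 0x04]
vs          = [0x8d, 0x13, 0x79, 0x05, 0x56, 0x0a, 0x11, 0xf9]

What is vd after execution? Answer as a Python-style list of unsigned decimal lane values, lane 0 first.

vd = [7, 9, 121, 127, 249, 48, 201, 4]

lanes per group: 256·1/32 = 8
vl = min(AVL, VLMAX) = min(5, 8) = 5
[0] mask-off/keep = 0x07
[1] xor(0x1a,0x13) = 0x09
[2] mask-off/keep = 0x79
[3] xor(0x7a,0x05) = 0x7f
[4] mask-off/keep = 0xf9
[5] tail/keep = 0x30
[6] tail/keep = 0xc9
[7] tail/keep = 0x04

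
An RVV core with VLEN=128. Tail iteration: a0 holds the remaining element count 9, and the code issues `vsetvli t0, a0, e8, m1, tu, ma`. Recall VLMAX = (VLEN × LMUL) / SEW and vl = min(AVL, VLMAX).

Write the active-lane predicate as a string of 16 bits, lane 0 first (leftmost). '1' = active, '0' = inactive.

predicate = 1111111110000000

lanes per group: 128·1/8 = 16
vl ← min(9, 16) = 9
bits (lane 0 leftmost): 1111111110000000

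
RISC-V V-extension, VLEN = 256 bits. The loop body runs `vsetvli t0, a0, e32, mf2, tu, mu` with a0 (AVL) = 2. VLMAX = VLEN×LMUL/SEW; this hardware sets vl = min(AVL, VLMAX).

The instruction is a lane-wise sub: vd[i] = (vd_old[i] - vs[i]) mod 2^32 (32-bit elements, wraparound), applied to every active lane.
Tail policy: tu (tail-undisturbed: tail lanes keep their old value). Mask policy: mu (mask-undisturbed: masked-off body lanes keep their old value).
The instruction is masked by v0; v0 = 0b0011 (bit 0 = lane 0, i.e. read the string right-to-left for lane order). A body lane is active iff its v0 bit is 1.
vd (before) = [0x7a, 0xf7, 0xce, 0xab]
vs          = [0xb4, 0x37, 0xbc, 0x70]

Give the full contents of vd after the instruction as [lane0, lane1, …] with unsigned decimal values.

vd = [4294967238, 192, 206, 171]

VLMAX = VLEN×LMUL/SEW = 256×1/2/32 = 4
AVL=2 ≤ VLMAX=4, so vl = 2
vd[0] sub(0x7a,0xb4) -> 0xffffffc6
vd[1] sub(0xf7,0x37) -> 0xc0
vd[2] tail/keep -> 0xce
vd[3] tail/keep -> 0xab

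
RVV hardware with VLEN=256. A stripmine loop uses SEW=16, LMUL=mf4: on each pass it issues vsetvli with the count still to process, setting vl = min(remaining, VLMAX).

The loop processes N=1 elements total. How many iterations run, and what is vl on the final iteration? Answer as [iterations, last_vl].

[iterations, last_vl] = [1, 1]

VLMAX = VLEN×LMUL/SEW = 256×1/4/16 = 4
N=1: ⌈1/4⌉ = 1 iters; last vl = 1 − 0×4 = 1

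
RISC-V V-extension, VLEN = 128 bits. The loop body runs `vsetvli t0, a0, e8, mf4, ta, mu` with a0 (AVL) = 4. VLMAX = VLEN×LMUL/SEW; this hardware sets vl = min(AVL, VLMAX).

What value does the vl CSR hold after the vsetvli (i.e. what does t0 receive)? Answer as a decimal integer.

lanes per group: 128·1/4/8 = 4
vl = min(AVL, VLMAX) = min(4, 4) = 4

vl = 4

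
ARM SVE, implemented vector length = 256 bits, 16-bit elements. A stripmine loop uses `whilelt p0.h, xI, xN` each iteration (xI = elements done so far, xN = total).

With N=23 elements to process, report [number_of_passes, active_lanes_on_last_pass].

[iterations, last_vl] = [2, 7]

256-bit reg / 16-bit elem → 16 lanes
N=23: ⌈23/16⌉ = 2 iters; last vl = 23 − 1×16 = 7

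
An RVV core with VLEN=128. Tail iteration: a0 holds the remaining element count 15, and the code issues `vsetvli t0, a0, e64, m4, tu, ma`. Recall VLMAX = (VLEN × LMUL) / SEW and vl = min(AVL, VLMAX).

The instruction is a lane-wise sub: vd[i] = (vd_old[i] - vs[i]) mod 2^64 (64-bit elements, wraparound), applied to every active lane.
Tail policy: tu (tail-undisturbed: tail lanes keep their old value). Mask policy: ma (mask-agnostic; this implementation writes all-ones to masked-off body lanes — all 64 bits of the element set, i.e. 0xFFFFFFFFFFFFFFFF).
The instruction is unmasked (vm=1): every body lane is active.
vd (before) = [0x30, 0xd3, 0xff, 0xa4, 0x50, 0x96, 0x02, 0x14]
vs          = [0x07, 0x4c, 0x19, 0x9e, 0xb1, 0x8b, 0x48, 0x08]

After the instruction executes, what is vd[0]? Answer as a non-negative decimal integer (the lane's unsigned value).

lanes per group: 128·4/64 = 8
vl = min(AVL, VLMAX) = min(15, 8) = 8
vd[0] sub(0x30,0x07) -> 0x29
vd[1] sub(0xd3,0x4c) -> 0x87
vd[2] sub(0xff,0x19) -> 0xe6
vd[3] sub(0xa4,0x9e) -> 0x06
vd[4] sub(0x50,0xb1) -> 0xffffffffffffff9f
vd[5] sub(0x96,0x8b) -> 0x0b
vd[6] sub(0x02,0x48) -> 0xffffffffffffffba
vd[7] sub(0x14,0x08) -> 0x0c

vd[0] = 41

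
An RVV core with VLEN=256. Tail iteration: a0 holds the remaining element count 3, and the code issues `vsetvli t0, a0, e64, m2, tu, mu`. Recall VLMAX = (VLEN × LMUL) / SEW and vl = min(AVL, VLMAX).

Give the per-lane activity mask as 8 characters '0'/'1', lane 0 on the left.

predicate = 11100000

lanes per group: 256·2/64 = 8
vl = min(AVL, VLMAX) = min(3, 8) = 3
bits (lane 0 leftmost): 11100000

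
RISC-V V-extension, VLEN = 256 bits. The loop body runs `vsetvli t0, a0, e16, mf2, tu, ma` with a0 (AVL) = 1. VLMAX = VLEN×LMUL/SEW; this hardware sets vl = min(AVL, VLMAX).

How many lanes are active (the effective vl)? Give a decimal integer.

lanes per group: 256·1/2/16 = 8
vl ← min(1, 8) = 1

vl = 1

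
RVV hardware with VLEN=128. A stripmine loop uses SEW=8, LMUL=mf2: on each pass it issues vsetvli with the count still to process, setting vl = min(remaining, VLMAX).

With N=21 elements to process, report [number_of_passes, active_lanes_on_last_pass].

[iterations, last_vl] = [3, 5]

lanes per group: 128·1/2/8 = 8
N=21: ⌈21/8⌉ = 3 iters; last vl = 21 − 2×8 = 5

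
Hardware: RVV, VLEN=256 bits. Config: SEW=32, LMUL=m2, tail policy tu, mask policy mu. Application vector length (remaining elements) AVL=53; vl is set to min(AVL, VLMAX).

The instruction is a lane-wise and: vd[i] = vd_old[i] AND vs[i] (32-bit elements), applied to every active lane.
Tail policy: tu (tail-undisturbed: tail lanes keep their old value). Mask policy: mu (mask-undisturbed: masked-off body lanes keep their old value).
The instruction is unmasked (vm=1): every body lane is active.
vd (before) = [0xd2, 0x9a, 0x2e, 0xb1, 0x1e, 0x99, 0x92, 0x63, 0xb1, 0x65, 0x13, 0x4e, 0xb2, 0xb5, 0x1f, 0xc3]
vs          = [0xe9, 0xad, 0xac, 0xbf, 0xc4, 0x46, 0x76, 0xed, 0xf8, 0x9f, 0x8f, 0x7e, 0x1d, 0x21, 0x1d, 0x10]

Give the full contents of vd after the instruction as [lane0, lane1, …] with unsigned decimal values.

vd = [192, 136, 44, 177, 4, 0, 18, 97, 176, 5, 3, 78, 16, 33, 29, 0]

lanes per group: 256·2/32 = 16
AVL=53 > VLMAX=16, so vl = 16
vd[0] and(0xd2,0xe9) -> 0xc0
vd[1] and(0x9a,0xad) -> 0x88
vd[2] and(0x2e,0xac) -> 0x2c
vd[3] and(0xb1,0xbf) -> 0xb1
vd[4] and(0x1e,0xc4) -> 0x04
vd[5] and(0x99,0x46) -> 0x00
vd[6] and(0x92,0x76) -> 0x12
vd[7] and(0x63,0xed) -> 0x61
vd[8] and(0xb1,0xf8) -> 0xb0
vd[9] and(0x65,0x9f) -> 0x05
vd[10] and(0x13,0x8f) -> 0x03
vd[11] and(0x4e,0x7e) -> 0x4e
vd[12] and(0xb2,0x1d) -> 0x10
vd[13] and(0xb5,0x21) -> 0x21
vd[14] and(0x1f,0x1d) -> 0x1d
vd[15] and(0xc3,0x10) -> 0x00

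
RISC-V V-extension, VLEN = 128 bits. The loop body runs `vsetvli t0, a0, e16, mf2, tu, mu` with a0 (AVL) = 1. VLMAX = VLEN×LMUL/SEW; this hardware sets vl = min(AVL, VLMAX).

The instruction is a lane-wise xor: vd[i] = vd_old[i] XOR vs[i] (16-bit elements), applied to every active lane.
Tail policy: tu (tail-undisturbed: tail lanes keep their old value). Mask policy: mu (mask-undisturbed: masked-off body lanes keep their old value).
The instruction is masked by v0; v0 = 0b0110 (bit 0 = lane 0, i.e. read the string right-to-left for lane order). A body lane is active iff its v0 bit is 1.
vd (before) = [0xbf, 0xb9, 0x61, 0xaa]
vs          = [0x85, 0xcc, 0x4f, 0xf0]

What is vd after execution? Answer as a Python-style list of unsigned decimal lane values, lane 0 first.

lanes per group: 128·1/2/16 = 4
AVL=1 ≤ VLMAX=4, so vl = 1
[0] mask-off/keep = 0xbf
[1] tail/keep = 0xb9
[2] tail/keep = 0x61
[3] tail/keep = 0xaa

vd = [191, 185, 97, 170]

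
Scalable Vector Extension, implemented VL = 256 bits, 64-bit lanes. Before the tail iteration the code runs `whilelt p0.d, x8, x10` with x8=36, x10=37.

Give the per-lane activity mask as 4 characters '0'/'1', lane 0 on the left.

lane count: 256 div 64 = 4
whilelt: lane j active iff 36+j < 37 → j < 1 → 1 active
bits (lane 0 leftmost): 1000

predicate = 1000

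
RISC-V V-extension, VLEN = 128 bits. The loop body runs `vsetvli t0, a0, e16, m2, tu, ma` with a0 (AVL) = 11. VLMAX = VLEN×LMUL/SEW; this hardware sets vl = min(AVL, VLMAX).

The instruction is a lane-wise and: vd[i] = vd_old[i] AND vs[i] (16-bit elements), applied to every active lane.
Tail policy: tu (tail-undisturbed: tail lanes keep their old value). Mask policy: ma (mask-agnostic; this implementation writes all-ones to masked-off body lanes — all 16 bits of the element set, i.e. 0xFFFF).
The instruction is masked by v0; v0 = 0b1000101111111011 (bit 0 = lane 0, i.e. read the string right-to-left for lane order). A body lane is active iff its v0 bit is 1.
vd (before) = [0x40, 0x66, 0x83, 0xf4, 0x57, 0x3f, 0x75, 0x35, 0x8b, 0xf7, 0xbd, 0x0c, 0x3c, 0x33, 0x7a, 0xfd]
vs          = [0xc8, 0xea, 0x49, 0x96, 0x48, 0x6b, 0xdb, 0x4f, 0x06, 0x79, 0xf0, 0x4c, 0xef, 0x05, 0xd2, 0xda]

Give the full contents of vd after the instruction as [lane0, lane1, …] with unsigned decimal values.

lanes per group: 128·2/16 = 16
vl ← min(11, 16) = 11
vd[0] and(0x40,0xc8) -> 0x40
vd[1] and(0x66,0xea) -> 0x62
vd[2] mask-off/ones -> 0xffff
vd[3] and(0xf4,0x96) -> 0x94
vd[4] and(0x57,0x48) -> 0x40
vd[5] and(0x3f,0x6b) -> 0x2b
vd[6] and(0x75,0xdb) -> 0x51
vd[7] and(0x35,0x4f) -> 0x05
vd[8] and(0x8b,0x06) -> 0x02
vd[9] and(0xf7,0x79) -> 0x71
vd[10] mask-off/ones -> 0xffff
vd[11] tail/keep -> 0x0c
vd[12] tail/keep -> 0x3c
vd[13] tail/keep -> 0x33
vd[14] tail/keep -> 0x7a
vd[15] tail/keep -> 0xfd

vd = [64, 98, 65535, 148, 64, 43, 81, 5, 2, 113, 65535, 12, 60, 51, 122, 253]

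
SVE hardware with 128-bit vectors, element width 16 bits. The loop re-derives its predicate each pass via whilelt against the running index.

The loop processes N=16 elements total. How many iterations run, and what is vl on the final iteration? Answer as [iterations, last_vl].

lane count: 128 div 16 = 8
N=16: ⌈16/8⌉ = 2 iters; last vl = 16 − 1×8 = 8

[iterations, last_vl] = [2, 8]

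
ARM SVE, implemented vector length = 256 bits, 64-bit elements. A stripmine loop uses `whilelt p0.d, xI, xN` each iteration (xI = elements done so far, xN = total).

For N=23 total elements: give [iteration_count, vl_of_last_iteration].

256-bit reg / 64-bit elem → 4 lanes
N=23: ⌈23/4⌉ = 6 iters; last vl = 23 − 5×4 = 3

[iterations, last_vl] = [6, 3]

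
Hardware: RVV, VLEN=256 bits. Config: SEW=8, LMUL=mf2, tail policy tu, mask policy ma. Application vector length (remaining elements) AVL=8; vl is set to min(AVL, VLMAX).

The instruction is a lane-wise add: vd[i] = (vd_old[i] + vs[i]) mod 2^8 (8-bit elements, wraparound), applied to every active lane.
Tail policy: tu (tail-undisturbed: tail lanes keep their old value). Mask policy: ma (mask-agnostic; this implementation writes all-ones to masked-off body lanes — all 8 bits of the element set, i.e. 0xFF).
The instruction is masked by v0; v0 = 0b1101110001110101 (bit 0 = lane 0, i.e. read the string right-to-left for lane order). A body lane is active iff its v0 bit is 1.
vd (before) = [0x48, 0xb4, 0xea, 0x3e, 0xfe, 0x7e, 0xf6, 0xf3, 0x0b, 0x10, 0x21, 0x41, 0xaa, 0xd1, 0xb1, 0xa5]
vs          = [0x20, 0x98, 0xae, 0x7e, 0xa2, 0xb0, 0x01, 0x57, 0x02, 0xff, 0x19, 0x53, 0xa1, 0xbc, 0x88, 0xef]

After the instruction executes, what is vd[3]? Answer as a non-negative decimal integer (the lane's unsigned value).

lanes per group: 256·1/2/8 = 16
AVL=8 ≤ VLMAX=16, so vl = 8
  i=0: add(0x48,0x20) → 104
  i=1: mask-off/ones → 255
  i=2: add(0xea,0xae) → 152
  i=3: mask-off/ones → 255
  i=4: add(0xfe,0xa2) → 160
  i=5: add(0x7e,0xb0) → 46
  i=6: add(0xf6,0x01) → 247
  i=7: mask-off/ones → 255
  i=8: tail/keep → 11
  i=9: tail/keep → 16
  i=10: tail/keep → 33
  i=11: tail/keep → 65
  i=12: tail/keep → 170
  i=13: tail/keep → 209
  i=14: tail/keep → 177
  i=15: tail/keep → 165

vd[3] = 255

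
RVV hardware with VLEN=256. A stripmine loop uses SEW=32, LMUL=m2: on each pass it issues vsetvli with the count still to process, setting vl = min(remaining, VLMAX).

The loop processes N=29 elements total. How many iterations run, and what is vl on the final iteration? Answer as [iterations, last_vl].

[iterations, last_vl] = [2, 13]

VLMAX = VLEN×LMUL/SEW = 256×2/32 = 16
N=29: ⌈29/16⌉ = 2 iters; last vl = 29 − 1×16 = 13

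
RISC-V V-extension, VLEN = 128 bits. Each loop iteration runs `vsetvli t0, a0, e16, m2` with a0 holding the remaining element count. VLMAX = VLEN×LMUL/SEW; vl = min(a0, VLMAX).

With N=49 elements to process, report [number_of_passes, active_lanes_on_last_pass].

[iterations, last_vl] = [4, 1]

VLMAX = VLEN×LMUL/SEW = 128×2/16 = 16
49 elements at 16/iter → 4 passes, remainder 1 on the last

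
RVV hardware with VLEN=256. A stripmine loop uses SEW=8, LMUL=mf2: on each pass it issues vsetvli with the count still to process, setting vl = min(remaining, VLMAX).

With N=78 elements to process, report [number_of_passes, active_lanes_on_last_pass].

[iterations, last_vl] = [5, 14]

lanes per group: 256·1/2/8 = 16
N=78: ⌈78/16⌉ = 5 iters; last vl = 78 − 4×16 = 14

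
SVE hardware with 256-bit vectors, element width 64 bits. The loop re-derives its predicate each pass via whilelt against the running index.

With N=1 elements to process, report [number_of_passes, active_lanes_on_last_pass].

256-bit reg / 64-bit elem → 4 lanes
1 elements at 4/iter → 1 passes, remainder 1 on the last

[iterations, last_vl] = [1, 1]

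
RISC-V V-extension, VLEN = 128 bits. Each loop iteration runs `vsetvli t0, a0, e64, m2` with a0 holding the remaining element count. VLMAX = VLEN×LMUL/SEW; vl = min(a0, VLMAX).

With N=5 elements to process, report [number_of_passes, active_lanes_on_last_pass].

[iterations, last_vl] = [2, 1]

VLMAX = VLEN×LMUL/SEW = 128×2/64 = 4
5 elements at 4/iter → 2 passes, remainder 1 on the last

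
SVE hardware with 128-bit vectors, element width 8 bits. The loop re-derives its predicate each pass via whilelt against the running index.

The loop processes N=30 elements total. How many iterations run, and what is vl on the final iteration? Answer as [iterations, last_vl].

[iterations, last_vl] = [2, 14]

register lanes = 128/8 = 16
N=30: ⌈30/16⌉ = 2 iters; last vl = 30 − 1×16 = 14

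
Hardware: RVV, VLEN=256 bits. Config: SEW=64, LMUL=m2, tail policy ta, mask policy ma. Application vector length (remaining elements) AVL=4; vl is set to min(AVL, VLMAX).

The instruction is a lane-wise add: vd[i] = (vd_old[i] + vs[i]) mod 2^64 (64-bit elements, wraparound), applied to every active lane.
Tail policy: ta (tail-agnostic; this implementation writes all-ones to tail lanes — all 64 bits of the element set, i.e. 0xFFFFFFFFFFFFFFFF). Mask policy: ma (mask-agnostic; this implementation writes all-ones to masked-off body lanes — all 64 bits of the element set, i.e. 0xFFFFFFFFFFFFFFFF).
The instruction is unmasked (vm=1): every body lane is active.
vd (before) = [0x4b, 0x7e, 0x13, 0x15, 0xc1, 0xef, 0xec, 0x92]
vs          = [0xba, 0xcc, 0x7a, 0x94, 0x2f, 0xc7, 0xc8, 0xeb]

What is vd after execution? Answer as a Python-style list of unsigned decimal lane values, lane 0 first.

lanes per group: 256·2/64 = 8
vl ← min(4, 8) = 4
  i=0: add(0x4b,0xba) → 261
  i=1: add(0x7e,0xcc) → 330
  i=2: add(0x13,0x7a) → 141
  i=3: add(0x15,0x94) → 169
  i=4: tail/ones → 18446744073709551615
  i=5: tail/ones → 18446744073709551615
  i=6: tail/ones → 18446744073709551615
  i=7: tail/ones → 18446744073709551615

vd = [261, 330, 141, 169, 18446744073709551615, 18446744073709551615, 18446744073709551615, 18446744073709551615]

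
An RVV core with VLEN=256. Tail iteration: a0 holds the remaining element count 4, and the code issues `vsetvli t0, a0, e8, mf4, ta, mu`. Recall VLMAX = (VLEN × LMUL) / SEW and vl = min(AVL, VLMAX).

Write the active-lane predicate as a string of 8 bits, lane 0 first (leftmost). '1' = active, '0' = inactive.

predicate = 11110000

VLMAX = VLEN×LMUL/SEW = 256×1/4/8 = 8
AVL=4 ≤ VLMAX=8, so vl = 4
bits (lane 0 leftmost): 11110000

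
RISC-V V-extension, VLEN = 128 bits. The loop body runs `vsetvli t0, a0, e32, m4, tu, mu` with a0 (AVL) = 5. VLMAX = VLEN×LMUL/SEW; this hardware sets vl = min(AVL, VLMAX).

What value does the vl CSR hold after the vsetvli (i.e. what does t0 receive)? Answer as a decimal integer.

VLMAX = VLEN×LMUL/SEW = 128×4/32 = 16
vl ← min(5, 16) = 5

vl = 5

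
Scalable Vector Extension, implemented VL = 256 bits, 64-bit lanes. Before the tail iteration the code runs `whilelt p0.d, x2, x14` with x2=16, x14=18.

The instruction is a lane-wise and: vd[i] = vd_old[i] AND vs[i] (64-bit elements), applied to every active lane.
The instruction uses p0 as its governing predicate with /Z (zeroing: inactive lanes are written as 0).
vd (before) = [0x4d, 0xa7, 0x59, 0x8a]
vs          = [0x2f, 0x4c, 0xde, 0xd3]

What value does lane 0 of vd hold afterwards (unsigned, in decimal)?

register lanes = 256/64 = 4
p0[j] = (16+j < 18); true for j=0..1 → 2 lanes set
lane  0: and(0x4d,0x2f) ⇒ 0x0d
lane  1: and(0xa7,0x4c) ⇒ 0x04
lane  2: tail/zero ⇒ 0x00
lane  3: tail/zero ⇒ 0x00

vd[0] = 13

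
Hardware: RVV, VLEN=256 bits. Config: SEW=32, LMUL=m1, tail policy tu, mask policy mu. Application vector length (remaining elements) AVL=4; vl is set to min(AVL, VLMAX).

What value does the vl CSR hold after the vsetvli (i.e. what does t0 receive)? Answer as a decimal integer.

VLMAX = VLEN×LMUL/SEW = 256×1/32 = 8
vl = min(AVL, VLMAX) = min(4, 8) = 4

vl = 4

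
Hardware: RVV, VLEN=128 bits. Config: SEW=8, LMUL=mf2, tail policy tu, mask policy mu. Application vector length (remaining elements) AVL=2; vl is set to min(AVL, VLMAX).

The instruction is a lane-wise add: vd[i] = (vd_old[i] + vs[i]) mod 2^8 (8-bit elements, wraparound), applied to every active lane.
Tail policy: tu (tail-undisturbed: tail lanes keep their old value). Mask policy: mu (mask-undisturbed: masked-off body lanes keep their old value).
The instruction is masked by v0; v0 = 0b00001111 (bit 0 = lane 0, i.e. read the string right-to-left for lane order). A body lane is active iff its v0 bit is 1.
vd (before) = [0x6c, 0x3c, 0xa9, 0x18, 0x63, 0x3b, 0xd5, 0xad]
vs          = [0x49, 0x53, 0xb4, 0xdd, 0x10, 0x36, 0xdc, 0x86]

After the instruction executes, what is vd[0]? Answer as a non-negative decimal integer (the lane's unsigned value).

lanes per group: 128·1/2/8 = 8
AVL=2 ≤ VLMAX=8, so vl = 2
vd[0] add(0x6c,0x49) -> 0xb5
vd[1] add(0x3c,0x53) -> 0x8f
vd[2] tail/keep -> 0xa9
vd[3] tail/keep -> 0x18
vd[4] tail/keep -> 0x63
vd[5] tail/keep -> 0x3b
vd[6] tail/keep -> 0xd5
vd[7] tail/keep -> 0xad

vd[0] = 181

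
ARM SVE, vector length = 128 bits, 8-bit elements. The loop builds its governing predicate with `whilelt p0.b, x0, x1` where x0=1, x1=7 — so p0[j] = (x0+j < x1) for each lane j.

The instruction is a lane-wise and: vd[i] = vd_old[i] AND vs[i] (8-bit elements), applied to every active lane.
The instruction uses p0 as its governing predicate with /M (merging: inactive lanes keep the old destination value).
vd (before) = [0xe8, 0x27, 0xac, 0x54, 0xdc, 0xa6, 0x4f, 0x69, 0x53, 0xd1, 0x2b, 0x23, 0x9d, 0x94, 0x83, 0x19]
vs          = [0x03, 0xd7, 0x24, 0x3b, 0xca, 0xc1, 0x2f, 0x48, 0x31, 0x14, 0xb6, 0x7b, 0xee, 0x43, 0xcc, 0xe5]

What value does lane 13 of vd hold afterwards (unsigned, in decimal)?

vd[13] = 148

register lanes = 128/8 = 16
whilelt: lane j active iff 1+j < 7 → j < 6 → 6 active
lane  0: and(0xe8,0x03) ⇒ 0x00
lane  1: and(0x27,0xd7) ⇒ 0x07
lane  2: and(0xac,0x24) ⇒ 0x24
lane  3: and(0x54,0x3b) ⇒ 0x10
lane  4: and(0xdc,0xca) ⇒ 0xc8
lane  5: and(0xa6,0xc1) ⇒ 0x80
lane  6: tail/keep ⇒ 0x4f
lane  7: tail/keep ⇒ 0x69
lane  8: tail/keep ⇒ 0x53
lane  9: tail/keep ⇒ 0xd1
lane 10: tail/keep ⇒ 0x2b
lane 11: tail/keep ⇒ 0x23
lane 12: tail/keep ⇒ 0x9d
lane 13: tail/keep ⇒ 0x94
lane 14: tail/keep ⇒ 0x83
lane 15: tail/keep ⇒ 0x19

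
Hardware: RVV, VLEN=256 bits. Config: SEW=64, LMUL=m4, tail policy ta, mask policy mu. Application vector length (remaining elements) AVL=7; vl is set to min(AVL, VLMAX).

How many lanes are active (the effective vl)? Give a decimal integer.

VLMAX = (256 × 4) / 64 = 16 lanes
vl = min(AVL, VLMAX) = min(7, 16) = 7

vl = 7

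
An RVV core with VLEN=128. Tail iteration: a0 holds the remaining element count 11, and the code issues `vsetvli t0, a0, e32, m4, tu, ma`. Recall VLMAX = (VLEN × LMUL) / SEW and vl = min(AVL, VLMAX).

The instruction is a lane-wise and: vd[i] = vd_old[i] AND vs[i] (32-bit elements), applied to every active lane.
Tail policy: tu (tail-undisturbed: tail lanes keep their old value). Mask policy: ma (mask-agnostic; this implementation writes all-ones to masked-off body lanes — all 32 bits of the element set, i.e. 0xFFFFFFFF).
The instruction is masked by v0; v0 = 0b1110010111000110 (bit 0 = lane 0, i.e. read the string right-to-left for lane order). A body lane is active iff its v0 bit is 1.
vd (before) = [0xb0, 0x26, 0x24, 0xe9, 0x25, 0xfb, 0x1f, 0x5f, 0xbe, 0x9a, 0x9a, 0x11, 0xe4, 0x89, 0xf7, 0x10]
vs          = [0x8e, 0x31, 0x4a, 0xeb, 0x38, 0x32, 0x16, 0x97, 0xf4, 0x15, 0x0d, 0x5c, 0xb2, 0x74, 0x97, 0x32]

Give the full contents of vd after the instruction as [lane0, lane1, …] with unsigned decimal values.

VLMAX = (128 × 4) / 32 = 16 lanes
AVL=11 ≤ VLMAX=16, so vl = 11
  i=0: mask-off/ones → 4294967295
  i=1: and(0x26,0x31) → 32
  i=2: and(0x24,0x4a) → 0
  i=3: mask-off/ones → 4294967295
  i=4: mask-off/ones → 4294967295
  i=5: mask-off/ones → 4294967295
  i=6: and(0x1f,0x16) → 22
  i=7: and(0x5f,0x97) → 23
  i=8: and(0xbe,0xf4) → 180
  i=9: mask-off/ones → 4294967295
  i=10: and(0x9a,0x0d) → 8
  i=11: tail/keep → 17
  i=12: tail/keep → 228
  i=13: tail/keep → 137
  i=14: tail/keep → 247
  i=15: tail/keep → 16

vd = [4294967295, 32, 0, 4294967295, 4294967295, 4294967295, 22, 23, 180, 4294967295, 8, 17, 228, 137, 247, 16]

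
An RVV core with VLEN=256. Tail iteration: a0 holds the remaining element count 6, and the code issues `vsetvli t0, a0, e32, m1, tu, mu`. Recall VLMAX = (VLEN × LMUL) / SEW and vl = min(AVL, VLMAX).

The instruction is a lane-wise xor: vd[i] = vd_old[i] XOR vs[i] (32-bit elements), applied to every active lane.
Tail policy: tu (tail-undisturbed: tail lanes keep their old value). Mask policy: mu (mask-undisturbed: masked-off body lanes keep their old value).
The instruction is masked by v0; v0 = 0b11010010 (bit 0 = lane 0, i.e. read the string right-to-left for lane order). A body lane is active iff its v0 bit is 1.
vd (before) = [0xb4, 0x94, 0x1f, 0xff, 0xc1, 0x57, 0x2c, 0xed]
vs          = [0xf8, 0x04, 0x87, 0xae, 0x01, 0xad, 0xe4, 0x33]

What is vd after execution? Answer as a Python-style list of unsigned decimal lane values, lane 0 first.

vd = [180, 144, 31, 255, 192, 87, 44, 237]

VLMAX = VLEN×LMUL/SEW = 256×1/32 = 8
vl ← min(6, 8) = 6
[0] mask-off/keep = 0xb4
[1] xor(0x94,0x04) = 0x90
[2] mask-off/keep = 0x1f
[3] mask-off/keep = 0xff
[4] xor(0xc1,0x01) = 0xc0
[5] mask-off/keep = 0x57
[6] tail/keep = 0x2c
[7] tail/keep = 0xed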